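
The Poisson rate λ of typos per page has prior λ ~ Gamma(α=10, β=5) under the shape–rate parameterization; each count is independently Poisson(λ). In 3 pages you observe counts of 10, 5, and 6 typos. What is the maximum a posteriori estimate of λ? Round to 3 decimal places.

λ̂_MAP = 3.750

Σxᵢ = 10+5+6 = 21, with n = 3.
Posterior ∝ λ^9e^(−5λ) · λ^21e^(−3λ) = λ^30e^(−8λ), i.e. Gamma(shape=31, rate=8).
The mode of a Gamma(a, b) with a ≥ 1 (shape–rate) is (a−1)/b = 30/8 ≈ 3.750.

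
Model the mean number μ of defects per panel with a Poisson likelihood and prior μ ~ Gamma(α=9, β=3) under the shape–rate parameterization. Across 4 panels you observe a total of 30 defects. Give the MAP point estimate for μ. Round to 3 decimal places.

μ̂_MAP = 5.429

Σxᵢ = 30, n = 4.
Posterior ∝ μ^8e^(−3μ) · μ^30e^(−4μ) = μ^38e^(−7μ), i.e. Gamma(shape=39, rate=7).
The mode of a Gamma(a, b) with a ≥ 1 (shape–rate) is (a−1)/b = 38/7 ≈ 5.429.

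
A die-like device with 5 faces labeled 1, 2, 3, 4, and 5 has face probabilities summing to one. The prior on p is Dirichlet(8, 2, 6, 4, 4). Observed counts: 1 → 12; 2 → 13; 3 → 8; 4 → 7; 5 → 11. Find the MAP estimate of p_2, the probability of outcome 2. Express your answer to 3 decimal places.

MAP estimate: 0.200

The posterior is Dirichlet(αᵢ + nᵢ) = Dirichlet(20, 15, 14, 11, 15).
For a Dirichlet(a₁,…,a_K) with all aᵢ > 1, the mode has j-th component (aⱼ − 1)/(Σaᵢ − K).
Here Σaᵢ = 75 and K = 5, so p_2 = (15 − 1)/(75 − 5) = 14/70 ≈ 0.200.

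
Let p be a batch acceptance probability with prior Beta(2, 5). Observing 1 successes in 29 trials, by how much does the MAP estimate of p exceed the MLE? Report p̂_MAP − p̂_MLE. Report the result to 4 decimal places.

MAP − MLE = 0.0243

Posterior is Beta(3, 33); MAP = (3−1)/(36−2) = 2/34 ≈ 0.05882.
MLE ignores the prior: p̂_MLE = k/n = 1/29 ≈ 0.03448.
Difference = 2/34 − 1/29 = 12/493 ≈ 0.0243.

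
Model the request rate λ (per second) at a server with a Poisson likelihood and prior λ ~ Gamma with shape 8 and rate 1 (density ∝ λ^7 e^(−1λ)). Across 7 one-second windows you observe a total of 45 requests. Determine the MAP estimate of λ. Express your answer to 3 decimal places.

Σxᵢ = 45, n = 7.
Posterior ∝ λ^7e^(−1λ) · λ^45e^(−7λ) = λ^52e^(−8λ), i.e. Gamma(shape=53, rate=8).
The mode of a Gamma(a, b) with a ≥ 1 (shape–rate) is (a−1)/b = 52/8 ≈ 6.500.

λ̂_MAP = 6.500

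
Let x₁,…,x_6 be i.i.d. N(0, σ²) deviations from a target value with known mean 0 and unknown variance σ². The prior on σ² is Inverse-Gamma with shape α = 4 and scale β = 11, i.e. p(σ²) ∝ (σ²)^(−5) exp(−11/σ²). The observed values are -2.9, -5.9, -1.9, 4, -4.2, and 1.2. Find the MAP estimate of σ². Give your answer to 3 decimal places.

σ̂²_MAP = 6.494

Sum of squared deviations about the known mean: SS = (-2.9−0)² + (-5.9−0)² + (-1.9−0)² + (4−0)² + (-4.2−0)² + (1.2−0)² = 81.91.
The Normal likelihood contributes (σ²)^(−n/2) exp(−SS/(2σ²)), so the posterior is Inverse-Gamma(α + n/2, β + SS/2) = Inverse-Gamma(7, 51.955).
The mode of Inverse-Gamma(a, b) is b/(a+1) = 51.955/8 ≈ 6.494.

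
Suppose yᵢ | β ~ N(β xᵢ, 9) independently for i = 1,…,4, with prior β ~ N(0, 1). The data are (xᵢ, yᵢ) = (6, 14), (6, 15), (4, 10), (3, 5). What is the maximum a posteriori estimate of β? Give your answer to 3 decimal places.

log p(β | y) = −Σ(yᵢ − βxᵢ)²/(2·9) − β²/(2·1) + const.
Setting the derivative to zero: Σxᵢ(yᵢ − βxᵢ)/9 − β/1 = 0, so β = Σxᵢyᵢ / (Σxᵢ² + σ²/τ²).
Σxᵢyᵢ = 6·14 + 6·15 + 4·10 + 3·5 = 229; Σxᵢ² = 97; σ²/τ² = 9.
β̂_MAP = 229 / (97 + 9) = 229/106 ≈ 2.160.

β̂_MAP = 2.160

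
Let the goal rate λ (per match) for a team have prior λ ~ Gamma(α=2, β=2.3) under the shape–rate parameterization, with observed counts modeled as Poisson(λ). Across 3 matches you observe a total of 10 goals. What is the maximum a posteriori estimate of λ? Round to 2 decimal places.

Σxᵢ = 10, n = 3.
Posterior ∝ λe^(−2.3λ) · λ^10e^(−3λ) = λ^11e^(−5.3λ), i.e. Gamma(shape=12, rate=5.3).
The mode of a Gamma(a, b) with a ≥ 1 (shape–rate) is (a−1)/b = 11/5.3 ≈ 2.08.

λ̂_MAP = 2.08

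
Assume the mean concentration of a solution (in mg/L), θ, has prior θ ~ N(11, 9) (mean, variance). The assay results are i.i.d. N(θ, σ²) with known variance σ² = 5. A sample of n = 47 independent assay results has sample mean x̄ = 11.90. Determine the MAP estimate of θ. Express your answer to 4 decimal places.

θ̂_MAP = 11.8895

n = 47, x̄ = 11.90.
For a Normal prior and Normal likelihood with known variance, the posterior is Normal; its mode equals its mean, the precision-weighted average.
Prior precision 1/σ₀² = 1/9; data precision n/σ² = 47/5 = 9.4.
θ̂ = ((1/9)·11 + 9.4·11.9) / (1/9 + 9.4) = (50887/450)/(428/45) = 50887/4280 ≈ 11.8895.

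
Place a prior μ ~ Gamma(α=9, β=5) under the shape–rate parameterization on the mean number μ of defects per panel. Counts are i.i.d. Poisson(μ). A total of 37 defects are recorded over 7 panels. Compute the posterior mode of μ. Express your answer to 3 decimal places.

μ̂_MAP = 3.750

Σxᵢ = 37, n = 7.
Posterior ∝ μ^8e^(−5μ) · μ^37e^(−7μ) = μ^45e^(−12μ), i.e. Gamma(shape=46, rate=12).
The mode of a Gamma(a, b) with a ≥ 1 (shape–rate) is (a−1)/b = 45/12 ≈ 3.750.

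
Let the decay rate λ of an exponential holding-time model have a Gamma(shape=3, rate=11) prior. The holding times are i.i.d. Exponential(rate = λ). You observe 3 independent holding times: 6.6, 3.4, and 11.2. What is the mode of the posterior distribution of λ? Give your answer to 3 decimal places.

λ̂_MAP = 0.155

The Exponential(rate=λ) likelihood is ∝ λ^n e^(−λΣtᵢ). Here n = 3 and Σtᵢ = 6.6 + 3.4 + 11.2 = 21.2.
Posterior ∝ λ^2e^(−11λ) · λ^3e^(−21.2λ) = λ^5e^(−32.2λ), i.e. Gamma(6, 32.2).
Mode = (a−1)/b = 5/32.2 ≈ 0.155.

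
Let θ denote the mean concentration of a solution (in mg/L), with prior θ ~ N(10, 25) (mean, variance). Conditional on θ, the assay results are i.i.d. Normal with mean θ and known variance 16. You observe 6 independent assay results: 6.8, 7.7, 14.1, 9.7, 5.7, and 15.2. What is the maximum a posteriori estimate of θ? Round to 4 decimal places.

θ̂_MAP = 9.8795

n = 6; x̄ = (6.8 + 7.7 + 14.1 + 9.7 + 5.7 + 15.2)/6 = 59.2/6 = 148/15 ≈ 9.8667.
For a Normal prior and Normal likelihood with known variance, the posterior is Normal; its mode equals its mean, the precision-weighted average.
Prior precision 1/σ₀² = 1/25 = 0.04; data precision n/σ² = 6/16 = 0.375.
θ̂ = (0.04·10 + 0.375·(148/15)) / (0.04 + 0.375) = 4.1/0.415 = 820/83 ≈ 9.8795.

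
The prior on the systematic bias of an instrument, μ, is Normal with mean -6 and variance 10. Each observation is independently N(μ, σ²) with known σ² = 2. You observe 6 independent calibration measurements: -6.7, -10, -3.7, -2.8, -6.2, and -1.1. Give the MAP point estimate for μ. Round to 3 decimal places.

μ̂_MAP = -5.113

n = 6; x̄ = ((-6.7) + (-10) + (-3.7) + (-2.8) + (-6.2) + (-1.1))/6 = -30.5/6 = -61/12 ≈ -5.0833.
For a Normal prior and Normal likelihood with known variance, the posterior is Normal; its mode equals its mean, the precision-weighted average.
Prior precision 1/σ₀² = 1/10 = 0.1; data precision n/σ² = 6/2 = 3.
μ̂ = (0.1·(-6) + 3·(-61/12)) / (0.1 + 3) = (-15.85)/3.1 = -317/62 ≈ -5.113.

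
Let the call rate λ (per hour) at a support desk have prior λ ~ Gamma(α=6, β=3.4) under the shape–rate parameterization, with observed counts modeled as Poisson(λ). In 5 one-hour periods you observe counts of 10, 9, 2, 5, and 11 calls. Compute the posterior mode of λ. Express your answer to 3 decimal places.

λ̂_MAP = 5.000

Σxᵢ = 10+9+2+5+11 = 37, with n = 5.
Posterior ∝ λ^5e^(−3.4λ) · λ^37e^(−5λ) = λ^42e^(−8.4λ), i.e. Gamma(shape=43, rate=8.4).
The mode of a Gamma(a, b) with a ≥ 1 (shape–rate) is (a−1)/b = 42/8.4 ≈ 5.000.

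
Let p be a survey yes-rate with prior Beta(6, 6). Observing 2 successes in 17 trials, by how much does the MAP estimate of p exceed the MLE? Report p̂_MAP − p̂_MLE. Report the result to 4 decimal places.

Posterior is Beta(8, 21); MAP = (8−1)/(29−2) = 7/27 ≈ 0.25926.
MLE ignores the prior: p̂_MLE = k/n = 2/17 ≈ 0.11765.
Difference = 7/27 − 2/17 = 65/459 ≈ 0.1416.

MAP − MLE = 0.1416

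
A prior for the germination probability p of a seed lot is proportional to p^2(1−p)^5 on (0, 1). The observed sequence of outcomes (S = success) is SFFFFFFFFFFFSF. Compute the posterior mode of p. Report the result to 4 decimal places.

p̂_MAP = 0.1905

The prior density ∝ p^2(1−p)^5 is the kernel of Beta(3, 6).
Data: 2 successes in 14 trials (from the sequence). The binomial likelihood contributes p^2(1−p)^12, so the posterior is Beta(3+2, 6+12) = Beta(5, 18).
For Beta(a, b) with a, b > 1 the mode is (a−1)/(a+b−2) = 4/21 ≈ 0.1905.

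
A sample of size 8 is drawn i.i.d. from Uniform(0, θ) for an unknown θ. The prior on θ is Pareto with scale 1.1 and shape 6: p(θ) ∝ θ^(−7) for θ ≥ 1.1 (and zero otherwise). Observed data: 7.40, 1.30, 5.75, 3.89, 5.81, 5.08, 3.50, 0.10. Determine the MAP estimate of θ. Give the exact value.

The Uniform(0, θ) likelihood is θ^(−n) for θ ≥ max(xᵢ), zero otherwise. Here max(xᵢ) = 7.40.
Posterior ∝ θ^(−7) · θ^(−8) = θ^(−15) on θ ≥ max(1.1, 7.40) = 7.40.
This density is strictly decreasing in θ, so the posterior mode lies at the lower boundary of the support.

θ̂_MAP = 7.40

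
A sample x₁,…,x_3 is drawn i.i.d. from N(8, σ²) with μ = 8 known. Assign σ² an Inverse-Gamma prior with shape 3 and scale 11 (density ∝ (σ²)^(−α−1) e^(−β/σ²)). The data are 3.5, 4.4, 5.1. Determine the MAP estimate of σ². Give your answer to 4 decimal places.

σ̂²_MAP = 5.7836

Sum of squared deviations about the known mean: SS = (3.5−8)² + (4.4−8)² + (5.1−8)² = 41.62.
The Normal likelihood contributes (σ²)^(−n/2) exp(−SS/(2σ²)), so the posterior is Inverse-Gamma(α + n/2, β + SS/2) = Inverse-Gamma(4.5, 31.81).
The mode of Inverse-Gamma(a, b) is b/(a+1) = 31.81/5.5 ≈ 5.7836.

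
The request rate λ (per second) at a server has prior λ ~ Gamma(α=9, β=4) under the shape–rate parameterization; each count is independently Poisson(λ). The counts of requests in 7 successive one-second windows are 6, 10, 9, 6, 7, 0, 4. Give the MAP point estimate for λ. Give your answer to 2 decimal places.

λ̂_MAP = 4.55

Σxᵢ = 6+10+9+6+7+0+4 = 42, with n = 7.
Posterior ∝ λ^8e^(−4λ) · λ^42e^(−7λ) = λ^50e^(−11λ), i.e. Gamma(shape=51, rate=11).
The mode of a Gamma(a, b) with a ≥ 1 (shape–rate) is (a−1)/b = 50/11 ≈ 4.55.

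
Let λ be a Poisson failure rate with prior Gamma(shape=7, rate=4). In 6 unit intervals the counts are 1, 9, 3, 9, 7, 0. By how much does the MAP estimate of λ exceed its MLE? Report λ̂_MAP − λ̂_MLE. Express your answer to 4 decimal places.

Σxᵢ = 29. Posterior is Gamma(36, 10); MAP = (36−1)/10 = 35/10 ≈ 3.50000.
MLE = x̄ = 29/6 ≈ 4.83333.
Difference = 35/10 − 29/6 = -4/3 ≈ -1.3333.

MAP − MLE = -1.3333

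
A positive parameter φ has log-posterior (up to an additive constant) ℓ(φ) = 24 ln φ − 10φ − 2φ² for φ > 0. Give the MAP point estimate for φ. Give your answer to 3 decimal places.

ℓ'(φ) = 24/φ − 10 − 4φ. Setting this to zero and multiplying by φ: 4φ² + 10φ − 24 = 0.
φ = (−10 + √(10² + 4·4·24)) / (2·4) = (−10 + √484) / 8 = (−10 + 22)/8 = 3/2.
ℓ''(φ) = −24/φ² − 4 < 0, confirming a maximum.

φ̂_MAP = 1.500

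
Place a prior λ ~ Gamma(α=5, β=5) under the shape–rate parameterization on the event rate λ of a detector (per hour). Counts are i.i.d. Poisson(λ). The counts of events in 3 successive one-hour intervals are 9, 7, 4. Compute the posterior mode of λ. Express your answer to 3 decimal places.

λ̂_MAP = 3.000

Σxᵢ = 9+7+4 = 20, with n = 3.
Posterior ∝ λ^4e^(−5λ) · λ^20e^(−3λ) = λ^24e^(−8λ), i.e. Gamma(shape=25, rate=8).
The mode of a Gamma(a, b) with a ≥ 1 (shape–rate) is (a−1)/b = 24/8 ≈ 3.000.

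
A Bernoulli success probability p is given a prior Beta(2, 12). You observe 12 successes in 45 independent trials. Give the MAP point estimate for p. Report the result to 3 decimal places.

p̂_MAP = 0.228

Prior: Beta(2, 12).
Data: 12 successes in 45 trials. The binomial likelihood contributes p^12(1−p)^33, so the posterior is Beta(2+12, 12+33) = Beta(14, 45).
For Beta(a, b) with a, b > 1 the mode is (a−1)/(a+b−2) = 13/57 ≈ 0.228.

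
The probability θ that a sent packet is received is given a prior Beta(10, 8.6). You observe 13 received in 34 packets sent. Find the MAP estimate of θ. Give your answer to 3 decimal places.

Prior: Beta(10, 8.6).
Data: 13 successes in 34 trials. The binomial likelihood contributes θ^13(1−θ)^21, so the posterior is Beta(10+13, 8.6+21) = Beta(23, 29.6).
For Beta(a, b) with a, b > 1 the mode is (a−1)/(a+b−2) = 22/50.6 ≈ 0.435.

θ̂_MAP = 0.435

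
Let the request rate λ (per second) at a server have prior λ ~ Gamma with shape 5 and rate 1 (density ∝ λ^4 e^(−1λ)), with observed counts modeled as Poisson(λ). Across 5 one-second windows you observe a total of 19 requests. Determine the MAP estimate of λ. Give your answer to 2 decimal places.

Σxᵢ = 19, n = 5.
Posterior ∝ λ^4e^(−1λ) · λ^19e^(−5λ) = λ^23e^(−6λ), i.e. Gamma(shape=24, rate=6).
The mode of a Gamma(a, b) with a ≥ 1 (shape–rate) is (a−1)/b = 23/6 ≈ 3.83.

λ̂_MAP = 3.83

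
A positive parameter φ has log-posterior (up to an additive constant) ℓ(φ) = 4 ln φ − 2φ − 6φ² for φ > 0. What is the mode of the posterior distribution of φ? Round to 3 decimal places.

φ̂_MAP = 0.500

ℓ'(φ) = 4/φ − 2 − 12φ. Setting this to zero and multiplying by φ: 12φ² + 2φ − 4 = 0.
φ = (−2 + √(2² + 4·12·4)) / (2·12) = (−2 + √196) / 24 = (−2 + 14)/24 = 1/2.
ℓ''(φ) = −4/φ² − 12 < 0, confirming a maximum.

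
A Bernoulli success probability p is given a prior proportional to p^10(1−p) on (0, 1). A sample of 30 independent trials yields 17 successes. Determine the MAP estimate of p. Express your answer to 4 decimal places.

p̂_MAP = 0.6585

The prior density ∝ p^10(1−p)^1 is the kernel of Beta(11, 2).
Data: 17 successes in 30 trials. The binomial likelihood contributes p^17(1−p)^13, so the posterior is Beta(11+17, 2+13) = Beta(28, 15).
For Beta(a, b) with a, b > 1 the mode is (a−1)/(a+b−2) = 27/41 ≈ 0.6585.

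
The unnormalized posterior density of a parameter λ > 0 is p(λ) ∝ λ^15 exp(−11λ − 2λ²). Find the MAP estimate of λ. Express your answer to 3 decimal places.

ℓ'(λ) = 15/λ − 11 − 4λ. Setting this to zero and multiplying by λ: 4λ² + 11λ − 15 = 0.
λ = (−11 + √(11² + 4·4·15)) / (2·4) = (−11 + √361) / 8 = (−11 + 19)/8 = 1.
ℓ''(λ) = −15/λ² − 4 < 0, confirming a maximum.

λ̂_MAP = 1.000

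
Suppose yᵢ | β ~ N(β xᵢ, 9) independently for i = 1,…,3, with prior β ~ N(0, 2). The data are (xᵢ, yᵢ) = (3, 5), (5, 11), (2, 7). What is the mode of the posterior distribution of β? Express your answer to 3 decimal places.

β̂_MAP = 1.976

log p(β | y) = −Σ(yᵢ − βxᵢ)²/(2·9) − β²/(2·2) + const.
Setting the derivative to zero: Σxᵢ(yᵢ − βxᵢ)/9 − β/2 = 0, so β = Σxᵢyᵢ / (Σxᵢ² + σ²/τ²).
Σxᵢyᵢ = 3·5 + 5·11 + 2·7 = 84; Σxᵢ² = 38; σ²/τ² = 4.5.
β̂_MAP = 84 / (38 + 4.5) = 84/42.5 ≈ 1.976.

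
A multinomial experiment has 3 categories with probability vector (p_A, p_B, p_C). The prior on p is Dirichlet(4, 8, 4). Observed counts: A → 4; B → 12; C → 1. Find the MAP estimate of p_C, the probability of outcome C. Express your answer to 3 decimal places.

The posterior is Dirichlet(αᵢ + nᵢ) = Dirichlet(8, 20, 5).
For a Dirichlet(a₁,…,a_K) with all aᵢ > 1, the mode has j-th component (aⱼ − 1)/(Σaᵢ − K).
Here Σaᵢ = 33 and K = 3, so p_C = (5 − 1)/(33 − 3) = 4/30 ≈ 0.133.

MAP estimate of p_C = 0.133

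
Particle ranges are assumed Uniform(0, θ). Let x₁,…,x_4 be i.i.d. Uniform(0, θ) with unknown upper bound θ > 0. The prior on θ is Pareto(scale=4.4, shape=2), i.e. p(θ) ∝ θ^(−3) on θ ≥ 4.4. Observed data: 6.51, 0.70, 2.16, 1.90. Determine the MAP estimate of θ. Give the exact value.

The Uniform(0, θ) likelihood is θ^(−n) for θ ≥ max(xᵢ), zero otherwise. Here max(xᵢ) = 6.51.
Posterior ∝ θ^(−3) · θ^(−4) = θ^(−7) on θ ≥ max(4.4, 6.51) = 6.51.
This density is strictly decreasing in θ, so the posterior mode lies at the lower boundary of the support.

θ̂_MAP = 6.51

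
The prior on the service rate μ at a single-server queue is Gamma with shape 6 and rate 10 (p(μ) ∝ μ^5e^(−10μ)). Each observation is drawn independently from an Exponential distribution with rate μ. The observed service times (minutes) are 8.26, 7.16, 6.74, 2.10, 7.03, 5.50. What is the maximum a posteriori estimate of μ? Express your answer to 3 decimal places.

μ̂_MAP = 0.235

The Exponential(rate=μ) likelihood is ∝ μ^n e^(−μΣtᵢ). Here n = 6 and Σtᵢ = 8.26 + 7.16 + 6.74 + 2.10 + 7.03 + 5.50 = 36.79.
Posterior ∝ μ^5e^(−10μ) · μ^6e^(−36.79μ) = μ^11e^(−46.79μ), i.e. Gamma(12, 46.79).
Mode = (a−1)/b = 11/46.79 ≈ 0.235.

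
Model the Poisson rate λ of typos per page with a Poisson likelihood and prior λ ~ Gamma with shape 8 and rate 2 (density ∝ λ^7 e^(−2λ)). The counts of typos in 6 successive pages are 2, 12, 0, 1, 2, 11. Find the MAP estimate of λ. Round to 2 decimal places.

λ̂_MAP = 4.38

Σxᵢ = 2+12+0+1+2+11 = 28, with n = 6.
Posterior ∝ λ^7e^(−2λ) · λ^28e^(−6λ) = λ^35e^(−8λ), i.e. Gamma(shape=36, rate=8).
The mode of a Gamma(a, b) with a ≥ 1 (shape–rate) is (a−1)/b = 35/8 ≈ 4.38.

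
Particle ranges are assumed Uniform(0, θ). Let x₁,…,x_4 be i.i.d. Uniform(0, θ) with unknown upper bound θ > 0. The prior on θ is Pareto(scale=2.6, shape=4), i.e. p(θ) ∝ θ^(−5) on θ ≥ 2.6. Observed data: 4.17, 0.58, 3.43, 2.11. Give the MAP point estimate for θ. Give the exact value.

The Uniform(0, θ) likelihood is θ^(−n) for θ ≥ max(xᵢ), zero otherwise. Here max(xᵢ) = 4.17.
Posterior ∝ θ^(−5) · θ^(−4) = θ^(−9) on θ ≥ max(2.6, 4.17) = 4.17.
This density is strictly decreasing in θ, so the posterior mode lies at the lower boundary of the support.

θ̂_MAP = 4.17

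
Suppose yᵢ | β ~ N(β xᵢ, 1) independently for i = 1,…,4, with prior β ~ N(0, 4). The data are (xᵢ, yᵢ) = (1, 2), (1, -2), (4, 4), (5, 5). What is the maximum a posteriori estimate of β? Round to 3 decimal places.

log p(β | y) = −Σ(yᵢ − βxᵢ)²/(2·1) − β²/(2·4) + const.
Setting the derivative to zero: Σxᵢ(yᵢ − βxᵢ)/1 − β/4 = 0, so β = Σxᵢyᵢ / (Σxᵢ² + σ²/τ²).
Σxᵢyᵢ = 1·2 + 1·(-2) + 4·4 + 5·5 = 41; Σxᵢ² = 43; σ²/τ² = 0.25.
β̂_MAP = 41 / (43 + 0.25) = 41/43.25 ≈ 0.948.

β̂_MAP = 0.948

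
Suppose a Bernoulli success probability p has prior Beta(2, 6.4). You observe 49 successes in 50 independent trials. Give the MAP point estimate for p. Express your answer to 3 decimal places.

p̂_MAP = 0.887

Prior: Beta(2, 6.4).
Data: 49 successes in 50 trials. The binomial likelihood contributes p^49(1−p)^1, so the posterior is Beta(2+49, 6.4+1) = Beta(51, 7.4).
For Beta(a, b) with a, b > 1 the mode is (a−1)/(a+b−2) = 50/56.4 ≈ 0.887.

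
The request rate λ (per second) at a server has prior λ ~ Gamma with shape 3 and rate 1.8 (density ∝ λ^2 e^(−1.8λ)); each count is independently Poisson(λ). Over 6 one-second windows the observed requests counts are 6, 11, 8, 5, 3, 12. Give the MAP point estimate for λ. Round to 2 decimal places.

λ̂_MAP = 6.03

Σxᵢ = 6+11+8+5+3+12 = 45, with n = 6.
Posterior ∝ λ^2e^(−1.8λ) · λ^45e^(−6λ) = λ^47e^(−7.8λ), i.e. Gamma(shape=48, rate=7.8).
The mode of a Gamma(a, b) with a ≥ 1 (shape–rate) is (a−1)/b = 47/7.8 ≈ 6.03.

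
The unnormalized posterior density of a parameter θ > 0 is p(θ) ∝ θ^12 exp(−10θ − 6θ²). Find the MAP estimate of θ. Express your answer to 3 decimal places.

θ̂_MAP = 0.667

ℓ'(θ) = 12/θ − 10 − 12θ. Setting this to zero and multiplying by θ: 12θ² + 10θ − 12 = 0.
θ = (−10 + √(10² + 4·12·12)) / (2·12) = (−10 + √676) / 24 = (−10 + 26)/24 = 2/3.
ℓ''(θ) = −12/θ² − 12 < 0, confirming a maximum.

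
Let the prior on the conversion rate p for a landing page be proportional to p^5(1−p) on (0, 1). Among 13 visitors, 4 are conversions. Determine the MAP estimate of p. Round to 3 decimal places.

The prior density ∝ p^5(1−p)^1 is the kernel of Beta(6, 2).
Data: 4 successes in 13 trials. The binomial likelihood contributes p^4(1−p)^9, so the posterior is Beta(6+4, 2+9) = Beta(10, 11).
For Beta(a, b) with a, b > 1 the mode is (a−1)/(a+b−2) = 9/19 ≈ 0.474.

p̂_MAP = 0.474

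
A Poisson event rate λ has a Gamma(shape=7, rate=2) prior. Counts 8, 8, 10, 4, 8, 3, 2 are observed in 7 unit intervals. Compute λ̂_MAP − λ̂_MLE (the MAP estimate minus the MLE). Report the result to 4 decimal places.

MAP − MLE = -0.6984

Σxᵢ = 43. Posterior is Gamma(50, 9); MAP = (50−1)/9 = 49/9 ≈ 5.44444.
MLE = x̄ = 43/7 ≈ 6.14286.
Difference = 49/9 − 43/7 = -44/63 ≈ -0.6984.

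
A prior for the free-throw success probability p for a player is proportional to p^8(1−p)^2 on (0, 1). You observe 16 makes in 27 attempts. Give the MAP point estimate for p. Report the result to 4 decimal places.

p̂_MAP = 0.6486

The prior density ∝ p^8(1−p)^2 is the kernel of Beta(9, 3).
Data: 16 successes in 27 trials. The binomial likelihood contributes p^16(1−p)^11, so the posterior is Beta(9+16, 3+11) = Beta(25, 14).
For Beta(a, b) with a, b > 1 the mode is (a−1)/(a+b−2) = 24/37 ≈ 0.6486.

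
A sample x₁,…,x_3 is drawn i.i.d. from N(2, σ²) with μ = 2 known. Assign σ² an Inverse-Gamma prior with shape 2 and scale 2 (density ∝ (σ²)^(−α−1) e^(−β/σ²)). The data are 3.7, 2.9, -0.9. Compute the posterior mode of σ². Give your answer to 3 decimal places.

σ̂²_MAP = 1.790

Sum of squared deviations about the known mean: SS = (3.7−2)² + (2.9−2)² + (-0.9−2)² = 12.11.
The Normal likelihood contributes (σ²)^(−n/2) exp(−SS/(2σ²)), so the posterior is Inverse-Gamma(α + n/2, β + SS/2) = Inverse-Gamma(3.5, 8.055).
The mode of Inverse-Gamma(a, b) is b/(a+1) = 8.055/4.5 ≈ 1.790.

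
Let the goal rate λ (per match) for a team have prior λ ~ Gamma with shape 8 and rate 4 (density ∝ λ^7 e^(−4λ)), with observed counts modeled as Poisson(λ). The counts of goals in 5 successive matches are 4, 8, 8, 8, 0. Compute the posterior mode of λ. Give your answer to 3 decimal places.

λ̂_MAP = 3.889

Σxᵢ = 4+8+8+8+0 = 28, with n = 5.
Posterior ∝ λ^7e^(−4λ) · λ^28e^(−5λ) = λ^35e^(−9λ), i.e. Gamma(shape=36, rate=9).
The mode of a Gamma(a, b) with a ≥ 1 (shape–rate) is (a−1)/b = 35/9 ≈ 3.889.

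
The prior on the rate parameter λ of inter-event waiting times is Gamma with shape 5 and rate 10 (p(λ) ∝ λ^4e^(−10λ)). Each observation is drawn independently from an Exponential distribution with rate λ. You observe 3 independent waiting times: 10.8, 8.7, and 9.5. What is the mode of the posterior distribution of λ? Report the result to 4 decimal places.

λ̂_MAP = 0.1795

The Exponential(rate=λ) likelihood is ∝ λ^n e^(−λΣtᵢ). Here n = 3 and Σtᵢ = 10.8 + 8.7 + 9.5 = 29.
Posterior ∝ λ^4e^(−10λ) · λ^3e^(−29λ) = λ^7e^(−39λ), i.e. Gamma(8, 39).
Mode = (a−1)/b = 7/39 ≈ 0.1795.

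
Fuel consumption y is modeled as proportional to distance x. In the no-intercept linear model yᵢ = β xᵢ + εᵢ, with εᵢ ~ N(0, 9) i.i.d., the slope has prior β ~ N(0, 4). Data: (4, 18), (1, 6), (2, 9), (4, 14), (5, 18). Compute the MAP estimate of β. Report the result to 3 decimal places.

β̂_MAP = 3.767

log p(β | y) = −Σ(yᵢ − βxᵢ)²/(2·9) − β²/(2·4) + const.
Setting the derivative to zero: Σxᵢ(yᵢ − βxᵢ)/9 − β/4 = 0, so β = Σxᵢyᵢ / (Σxᵢ² + σ²/τ²).
Σxᵢyᵢ = 4·18 + 1·6 + 2·9 + 4·14 + 5·18 = 242; Σxᵢ² = 62; σ²/τ² = 2.25.
β̂_MAP = 242 / (62 + 2.25) = 242/64.25 ≈ 3.767.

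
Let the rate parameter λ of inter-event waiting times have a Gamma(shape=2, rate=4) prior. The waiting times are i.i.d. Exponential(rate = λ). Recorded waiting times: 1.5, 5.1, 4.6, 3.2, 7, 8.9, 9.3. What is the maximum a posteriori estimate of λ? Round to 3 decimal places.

The Exponential(rate=λ) likelihood is ∝ λ^n e^(−λΣtᵢ). Here n = 7 and Σtᵢ = 1.5 + 5.1 + 4.6 + 3.2 + 7 + 8.9 + 9.3 = 39.6.
Posterior ∝ λe^(−4λ) · λ^7e^(−39.6λ) = λ^8e^(−43.6λ), i.e. Gamma(9, 43.6).
Mode = (a−1)/b = 8/43.6 ≈ 0.183.

λ̂_MAP = 0.183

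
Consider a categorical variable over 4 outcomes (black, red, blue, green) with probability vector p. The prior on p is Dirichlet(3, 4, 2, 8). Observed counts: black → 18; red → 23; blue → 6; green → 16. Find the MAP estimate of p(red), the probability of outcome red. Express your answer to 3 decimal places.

The posterior is Dirichlet(αᵢ + nᵢ) = Dirichlet(21, 27, 8, 24).
For a Dirichlet(a₁,…,a_K) with all aᵢ > 1, the mode has j-th component (aⱼ − 1)/(Σaᵢ − K).
Here Σaᵢ = 80 and K = 4, so p(red) = (27 − 1)/(80 − 4) = 26/76 ≈ 0.342.

MAP estimate of p(red) = 0.342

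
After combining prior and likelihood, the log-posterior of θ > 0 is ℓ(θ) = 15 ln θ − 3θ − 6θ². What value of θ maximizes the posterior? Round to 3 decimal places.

ℓ'(θ) = 15/θ − 3 − 12θ. Setting this to zero and multiplying by θ: 12θ² + 3θ − 15 = 0.
θ = (−3 + √(3² + 4·12·15)) / (2·12) = (−3 + √729) / 24 = (−3 + 27)/24 = 1.
ℓ''(θ) = −15/θ² − 12 < 0, confirming a maximum.

θ̂_MAP = 1.000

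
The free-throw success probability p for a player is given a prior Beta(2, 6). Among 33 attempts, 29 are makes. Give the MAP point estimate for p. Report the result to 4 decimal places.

p̂_MAP = 0.7692

Prior: Beta(2, 6).
Data: 29 successes in 33 trials. The binomial likelihood contributes p^29(1−p)^4, so the posterior is Beta(2+29, 6+4) = Beta(31, 10).
For Beta(a, b) with a, b > 1 the mode is (a−1)/(a+b−2) = 30/39 ≈ 0.7692.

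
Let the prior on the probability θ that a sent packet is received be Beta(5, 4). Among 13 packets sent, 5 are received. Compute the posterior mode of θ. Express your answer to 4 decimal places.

θ̂_MAP = 0.4500

Prior: Beta(5, 4).
Data: 5 successes in 13 trials. The binomial likelihood contributes θ^5(1−θ)^8, so the posterior is Beta(5+5, 4+8) = Beta(10, 12).
For Beta(a, b) with a, b > 1 the mode is (a−1)/(a+b−2) = 9/20 ≈ 0.4500.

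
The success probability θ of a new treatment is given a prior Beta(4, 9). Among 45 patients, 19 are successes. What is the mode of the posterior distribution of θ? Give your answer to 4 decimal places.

Prior: Beta(4, 9).
Data: 19 successes in 45 trials. The binomial likelihood contributes θ^19(1−θ)^26, so the posterior is Beta(4+19, 9+26) = Beta(23, 35).
For Beta(a, b) with a, b > 1 the mode is (a−1)/(a+b−2) = 22/56 ≈ 0.3929.

θ̂_MAP = 0.3929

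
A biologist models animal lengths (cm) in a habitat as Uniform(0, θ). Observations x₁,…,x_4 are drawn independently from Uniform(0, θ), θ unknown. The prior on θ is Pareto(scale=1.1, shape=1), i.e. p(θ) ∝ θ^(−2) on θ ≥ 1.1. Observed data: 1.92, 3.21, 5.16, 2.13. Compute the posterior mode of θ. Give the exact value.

θ̂_MAP = 5.16

The Uniform(0, θ) likelihood is θ^(−n) for θ ≥ max(xᵢ), zero otherwise. Here max(xᵢ) = 5.16.
Posterior ∝ θ^(−2) · θ^(−4) = θ^(−6) on θ ≥ max(1.1, 5.16) = 5.16.
This density is strictly decreasing in θ, so the posterior mode lies at the lower boundary of the support.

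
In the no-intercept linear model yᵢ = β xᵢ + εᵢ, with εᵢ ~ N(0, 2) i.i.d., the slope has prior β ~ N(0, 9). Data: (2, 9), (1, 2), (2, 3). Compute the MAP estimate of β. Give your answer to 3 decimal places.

log p(β | y) = −Σ(yᵢ − βxᵢ)²/(2·2) − β²/(2·9) + const.
Setting the derivative to zero: Σxᵢ(yᵢ − βxᵢ)/2 − β/9 = 0, so β = Σxᵢyᵢ / (Σxᵢ² + σ²/τ²).
Σxᵢyᵢ = 2·9 + 1·2 + 2·3 = 26; Σxᵢ² = 9; σ²/τ² = 2/9.
β̂_MAP = 26 / (9 + 2/9) = 26/(83/9) = 234/83 ≈ 2.819.

β̂_MAP = 2.819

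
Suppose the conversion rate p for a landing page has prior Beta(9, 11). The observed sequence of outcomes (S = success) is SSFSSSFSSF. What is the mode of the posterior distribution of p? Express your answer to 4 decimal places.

p̂_MAP = 0.5357

Prior: Beta(9, 11).
Data: 7 successes in 10 trials (from the sequence). The binomial likelihood contributes p^7(1−p)^3, so the posterior is Beta(9+7, 11+3) = Beta(16, 14).
For Beta(a, b) with a, b > 1 the mode is (a−1)/(a+b−2) = 15/28 ≈ 0.5357.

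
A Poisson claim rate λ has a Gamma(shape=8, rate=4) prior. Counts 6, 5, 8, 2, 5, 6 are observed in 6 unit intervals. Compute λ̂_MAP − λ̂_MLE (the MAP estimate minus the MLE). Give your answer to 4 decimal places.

MAP − MLE = -1.4333

Σxᵢ = 32. Posterior is Gamma(40, 10); MAP = (40−1)/10 = 39/10 ≈ 3.90000.
MLE = x̄ = 32/6 ≈ 5.33333.
Difference = 39/10 − 32/6 = -43/30 ≈ -1.4333.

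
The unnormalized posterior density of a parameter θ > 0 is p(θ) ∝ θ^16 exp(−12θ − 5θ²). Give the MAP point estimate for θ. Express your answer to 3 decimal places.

θ̂_MAP = 0.800

ℓ'(θ) = 16/θ − 12 − 10θ. Setting this to zero and multiplying by θ: 10θ² + 12θ − 16 = 0.
θ = (−12 + √(12² + 4·10·16)) / (2·10) = (−12 + √784) / 20 = (−12 + 28)/20 = 4/5.
ℓ''(θ) = −16/θ² − 10 < 0, confirming a maximum.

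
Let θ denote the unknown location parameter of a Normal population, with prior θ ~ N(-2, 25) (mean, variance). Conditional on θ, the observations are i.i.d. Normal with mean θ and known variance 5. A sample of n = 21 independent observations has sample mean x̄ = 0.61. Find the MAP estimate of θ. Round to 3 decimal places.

θ̂_MAP = 0.585

n = 21, x̄ = 0.61.
For a Normal prior and Normal likelihood with known variance, the posterior is Normal; its mode equals its mean, the precision-weighted average.
Prior precision 1/σ₀² = 1/25 = 0.04; data precision n/σ² = 21/5 = 4.2.
θ̂ = (0.04·(-2) + 4.2·0.61) / (0.04 + 4.2) = 2.482/4.24 = 1241/2120 ≈ 0.585.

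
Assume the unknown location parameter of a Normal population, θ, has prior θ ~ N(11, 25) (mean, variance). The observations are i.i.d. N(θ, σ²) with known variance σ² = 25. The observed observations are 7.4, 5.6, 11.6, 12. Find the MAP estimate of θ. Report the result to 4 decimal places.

n = 4; x̄ = (7.4 + 5.6 + 11.6 + 12)/4 = 36.6/4 = 9.15.
For a Normal prior and Normal likelihood with known variance, the posterior is Normal; its mode equals its mean, the precision-weighted average.
Prior precision 1/σ₀² = 1/25 = 0.04; data precision n/σ² = 4/25 = 0.16.
θ̂ = (0.04·11 + 0.16·9.15) / (0.04 + 0.16) = 1.904/0.2 = 9.5200.

θ̂_MAP = 9.5200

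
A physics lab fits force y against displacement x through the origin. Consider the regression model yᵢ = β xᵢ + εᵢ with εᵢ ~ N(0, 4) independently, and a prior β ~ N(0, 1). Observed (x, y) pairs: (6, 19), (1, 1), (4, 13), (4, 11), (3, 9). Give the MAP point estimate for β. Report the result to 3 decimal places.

β̂_MAP = 2.902

log p(β | y) = −Σ(yᵢ − βxᵢ)²/(2·4) − β²/(2·1) + const.
Setting the derivative to zero: Σxᵢ(yᵢ − βxᵢ)/4 − β/1 = 0, so β = Σxᵢyᵢ / (Σxᵢ² + σ²/τ²).
Σxᵢyᵢ = 6·19 + 1·1 + 4·13 + 4·11 + 3·9 = 238; Σxᵢ² = 78; σ²/τ² = 4.
β̂_MAP = 238 / (78 + 4) = 238/82 ≈ 2.902.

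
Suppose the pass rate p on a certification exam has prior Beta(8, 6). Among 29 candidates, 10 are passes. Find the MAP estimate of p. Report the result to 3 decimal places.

Prior: Beta(8, 6).
Data: 10 successes in 29 trials. The binomial likelihood contributes p^10(1−p)^19, so the posterior is Beta(8+10, 6+19) = Beta(18, 25).
For Beta(a, b) with a, b > 1 the mode is (a−1)/(a+b−2) = 17/41 ≈ 0.415.

p̂_MAP = 0.415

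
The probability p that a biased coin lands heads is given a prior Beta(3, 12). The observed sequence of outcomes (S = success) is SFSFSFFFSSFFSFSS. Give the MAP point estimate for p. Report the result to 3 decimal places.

p̂_MAP = 0.345

Prior: Beta(3, 12).
Data: 8 successes in 16 trials (from the sequence). The binomial likelihood contributes p^8(1−p)^8, so the posterior is Beta(3+8, 12+8) = Beta(11, 20).
For Beta(a, b) with a, b > 1 the mode is (a−1)/(a+b−2) = 10/29 ≈ 0.345.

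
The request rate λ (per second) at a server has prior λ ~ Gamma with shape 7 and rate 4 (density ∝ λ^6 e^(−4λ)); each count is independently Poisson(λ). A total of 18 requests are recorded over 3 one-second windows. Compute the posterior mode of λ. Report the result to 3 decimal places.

λ̂_MAP = 3.429

Σxᵢ = 18, n = 3.
Posterior ∝ λ^6e^(−4λ) · λ^18e^(−3λ) = λ^24e^(−7λ), i.e. Gamma(shape=25, rate=7).
The mode of a Gamma(a, b) with a ≥ 1 (shape–rate) is (a−1)/b = 24/7 ≈ 3.429.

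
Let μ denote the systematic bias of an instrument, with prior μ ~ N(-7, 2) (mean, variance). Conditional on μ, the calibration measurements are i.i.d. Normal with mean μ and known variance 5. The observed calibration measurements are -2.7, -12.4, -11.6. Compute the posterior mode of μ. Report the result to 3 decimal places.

μ̂_MAP = -8.036

n = 3; x̄ = ((-2.7) + (-12.4) + (-11.6))/3 = -26.7/3 = -8.9.
For a Normal prior and Normal likelihood with known variance, the posterior is Normal; its mode equals its mean, the precision-weighted average.
Prior precision 1/σ₀² = 1/2 = 0.5; data precision n/σ² = 3/5 = 0.6.
μ̂ = (0.5·(-7) + 0.6·(-8.9)) / (0.5 + 0.6) = (-8.84)/1.1 = -442/55 ≈ -8.036.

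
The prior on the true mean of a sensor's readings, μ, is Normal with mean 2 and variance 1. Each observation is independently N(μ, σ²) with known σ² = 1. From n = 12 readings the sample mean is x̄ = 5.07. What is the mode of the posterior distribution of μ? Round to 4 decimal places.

n = 12, x̄ = 5.07.
For a Normal prior and Normal likelihood with known variance, the posterior is Normal; its mode equals its mean, the precision-weighted average.
Prior precision 1/σ₀² = 1/1 = 1; data precision n/σ² = 12/1 = 12.
μ̂ = (1·2 + 12·5.07) / (1 + 12) = 62.84/13 = 1571/325 ≈ 4.8338.

μ̂_MAP = 4.8338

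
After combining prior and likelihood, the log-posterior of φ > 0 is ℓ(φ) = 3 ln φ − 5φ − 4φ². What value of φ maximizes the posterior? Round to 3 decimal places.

ℓ'(φ) = 3/φ − 5 − 8φ. Setting this to zero and multiplying by φ: 8φ² + 5φ − 3 = 0.
φ = (−5 + √(5² + 4·8·3)) / (2·8) = (−5 + √121) / 16 = (−5 + 11)/16 = 3/8.
ℓ''(φ) = −3/φ² − 8 < 0, confirming a maximum.

φ̂_MAP = 0.375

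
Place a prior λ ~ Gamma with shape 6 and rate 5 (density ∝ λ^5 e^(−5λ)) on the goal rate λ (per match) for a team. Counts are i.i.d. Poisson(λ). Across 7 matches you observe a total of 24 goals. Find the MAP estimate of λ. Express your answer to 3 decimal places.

λ̂_MAP = 2.417

Σxᵢ = 24, n = 7.
Posterior ∝ λ^5e^(−5λ) · λ^24e^(−7λ) = λ^29e^(−12λ), i.e. Gamma(shape=30, rate=12).
The mode of a Gamma(a, b) with a ≥ 1 (shape–rate) is (a−1)/b = 29/12 ≈ 2.417.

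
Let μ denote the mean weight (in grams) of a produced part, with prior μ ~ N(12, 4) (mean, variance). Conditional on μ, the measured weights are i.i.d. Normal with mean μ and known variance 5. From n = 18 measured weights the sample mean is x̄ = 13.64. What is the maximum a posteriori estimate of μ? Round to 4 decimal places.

μ̂_MAP = 13.5335

n = 18, x̄ = 13.64.
For a Normal prior and Normal likelihood with known variance, the posterior is Normal; its mode equals its mean, the precision-weighted average.
Prior precision 1/σ₀² = 1/4 = 0.25; data precision n/σ² = 18/5 = 3.6.
μ̂ = (0.25·12 + 3.6·13.64) / (0.25 + 3.6) = 52.104/3.85 = 26052/1925 ≈ 13.5335.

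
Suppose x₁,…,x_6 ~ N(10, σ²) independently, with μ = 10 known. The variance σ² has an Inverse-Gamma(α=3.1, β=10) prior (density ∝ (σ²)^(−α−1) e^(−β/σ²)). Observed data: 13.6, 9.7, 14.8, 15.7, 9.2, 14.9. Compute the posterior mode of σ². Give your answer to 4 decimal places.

σ̂²_MAP = 7.9739

Sum of squared deviations about the known mean: SS = (13.6−10)² + (9.7−10)² + (14.8−10)² + (15.7−10)² + (9.2−10)² + (14.9−10)² = 93.23.
The Normal likelihood contributes (σ²)^(−n/2) exp(−SS/(2σ²)), so the posterior is Inverse-Gamma(α + n/2, β + SS/2) = Inverse-Gamma(6.1, 56.615).
The mode of Inverse-Gamma(a, b) is b/(a+1) = 56.615/7.1 ≈ 7.9739.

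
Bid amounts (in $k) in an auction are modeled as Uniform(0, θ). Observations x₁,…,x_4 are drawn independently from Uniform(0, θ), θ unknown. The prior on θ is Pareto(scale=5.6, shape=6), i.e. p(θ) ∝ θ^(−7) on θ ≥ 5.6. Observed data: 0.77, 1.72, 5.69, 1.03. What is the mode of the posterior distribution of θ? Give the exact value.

The Uniform(0, θ) likelihood is θ^(−n) for θ ≥ max(xᵢ), zero otherwise. Here max(xᵢ) = 5.69.
Posterior ∝ θ^(−7) · θ^(−4) = θ^(−11) on θ ≥ max(5.6, 5.69) = 5.69.
This density is strictly decreasing in θ, so the posterior mode lies at the lower boundary of the support.

θ̂_MAP = 5.69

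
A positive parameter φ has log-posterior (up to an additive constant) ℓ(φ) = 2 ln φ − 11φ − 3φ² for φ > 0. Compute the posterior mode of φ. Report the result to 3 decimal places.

ℓ'(φ) = 2/φ − 11 − 6φ. Setting this to zero and multiplying by φ: 6φ² + 11φ − 2 = 0.
φ = (−11 + √(11² + 4·6·2)) / (2·6) = (−11 + √169) / 12 = (−11 + 13)/12 = 1/6.
ℓ''(φ) = −2/φ² − 6 < 0, confirming a maximum.

φ̂_MAP = 0.167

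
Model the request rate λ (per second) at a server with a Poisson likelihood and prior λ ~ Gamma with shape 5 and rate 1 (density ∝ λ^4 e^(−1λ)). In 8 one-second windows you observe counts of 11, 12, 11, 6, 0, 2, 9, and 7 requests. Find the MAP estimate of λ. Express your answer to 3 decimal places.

Σxᵢ = 11+12+11+6+0+2+9+7 = 58, with n = 8.
Posterior ∝ λ^4e^(−1λ) · λ^58e^(−8λ) = λ^62e^(−9λ), i.e. Gamma(shape=63, rate=9).
The mode of a Gamma(a, b) with a ≥ 1 (shape–rate) is (a−1)/b = 62/9 ≈ 6.889.

λ̂_MAP = 6.889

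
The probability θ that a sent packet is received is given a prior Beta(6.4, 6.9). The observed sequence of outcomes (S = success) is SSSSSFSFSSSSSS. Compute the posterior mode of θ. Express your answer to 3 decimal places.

Prior: Beta(6.4, 6.9).
Data: 12 successes in 14 trials (from the sequence). The binomial likelihood contributes θ^12(1−θ)^2, so the posterior is Beta(6.4+12, 6.9+2) = Beta(18.4, 8.9).
For Beta(a, b) with a, b > 1 the mode is (a−1)/(a+b−2) = 17.4/25.3 ≈ 0.688.

θ̂_MAP = 0.688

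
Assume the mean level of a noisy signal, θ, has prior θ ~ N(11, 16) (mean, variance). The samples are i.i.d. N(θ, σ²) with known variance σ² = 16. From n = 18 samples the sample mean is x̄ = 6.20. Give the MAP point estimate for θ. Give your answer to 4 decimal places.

θ̂_MAP = 6.4526

n = 18, x̄ = 6.20.
For a Normal prior and Normal likelihood with known variance, the posterior is Normal; its mode equals its mean, the precision-weighted average.
Prior precision 1/σ₀² = 1/16 = 0.0625; data precision n/σ² = 18/16 = 1.125.
θ̂ = (0.0625·11 + 1.125·6.2) / (0.0625 + 1.125) = 7.6625/1.1875 = 613/95 ≈ 6.4526.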